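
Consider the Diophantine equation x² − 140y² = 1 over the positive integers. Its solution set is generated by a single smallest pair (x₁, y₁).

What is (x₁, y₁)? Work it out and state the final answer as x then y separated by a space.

71 6

√140 → a₀=11, period (1,4,1,22); ℓ=4 even so k=3
step 0: (11, 1)  from 11·(1,0) + (0,1)
step 1: (12, 1)  from 1·(11,1) + (1,0)
step 2: (59, 5)  from 4·(12,1) + (11,1)
step 3: (71, 6)  from 1·(59,5) + (12,1)
fundamental: x₁=71, y₁=6  (since 5041 − 140·36 = 1)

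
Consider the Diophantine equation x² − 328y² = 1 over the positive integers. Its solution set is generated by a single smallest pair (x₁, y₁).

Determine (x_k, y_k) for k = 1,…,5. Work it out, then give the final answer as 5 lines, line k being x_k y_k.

d=328: √d = [18; 9,36] (ℓ=2, even), read p_1/q_1
a_0=18:  p_0=18·1+0=18,  q_0=18·0+1=1
a_1=9:  p_1=9·18+1=163,  q_1=9·1+0=9
→ (163, 9).  Check: 163²=26569, 328·9²=26568, difference 1.
n=2: (163,9)∘(163,9) = (163·163+328·9·9, 163·9+9·163) = (53137,2934)
n=3: (53137,2934)∘(163,9) = (163·53137+328·9·2934, 163·2934+9·53137) = (17322499,956475)
n=4: (17322499,956475)∘(163,9) = (163·17322499+328·9·956475, 163·956475+9·17322499) = (5647081537,311807916)
n=5: (5647081537,311807916)∘(163,9) = (163·5647081537+328·9·311807916, 163·311807916+9·5647081537) = (1840931258563,101648424141)

163 9
53137 2934
17322499 956475
5647081537 311807916
1840931258563 101648424141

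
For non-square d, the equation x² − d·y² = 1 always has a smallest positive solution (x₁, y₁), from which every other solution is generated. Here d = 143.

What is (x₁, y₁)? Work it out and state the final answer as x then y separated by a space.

[11; 1,22] for √143; ℓ=2 ⇒ convergent index 1
k=0  a_k=11  p_k/q_k = 11/1
k=1  a_k=1  p_k/q_k = 12/1
(x₁, y₁) = (12, 1);  12² − 143·1² = 1 ✓

12 1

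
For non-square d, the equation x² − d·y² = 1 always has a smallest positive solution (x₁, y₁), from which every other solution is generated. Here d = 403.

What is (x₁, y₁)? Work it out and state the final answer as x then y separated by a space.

669878 33369

√403 = [20; 13,2,1,3,1,3,1,2,13,40, …], period ℓ=10 (even) → k=9
step 0: (20, 1)  from 20·(1,0) + (0,1)
step 1: (261, 13)  from 13·(20,1) + (1,0)
step 2: (542, 27)  from 2·(261,13) + (20,1)
…
step 6: (14213, 708)  from 3·(3754,187) + (2951,147)
…
step 8: (50147, 2498)  from 2·(17967,895) + (14213,708)
step 9: (669878, 33369)  from 13·(50147,2498) + (17967,895)
(x₁, y₁) = (669878, 33369);  669878² − 403·33369² = 1 ✓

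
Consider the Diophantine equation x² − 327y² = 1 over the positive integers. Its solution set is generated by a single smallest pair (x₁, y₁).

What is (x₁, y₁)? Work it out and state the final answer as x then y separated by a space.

[18; 12,36] for √327; ℓ=2 ⇒ convergent index 1
a_0=18:  p_0=18·1+0=18,  q_0=18·0+1=1
a_1=12:  p_1=12·18+1=217,  q_1=12·1+0=12
fundamental: x₁=217, y₁=12  (since 47089 − 327·144 = 1)

217 12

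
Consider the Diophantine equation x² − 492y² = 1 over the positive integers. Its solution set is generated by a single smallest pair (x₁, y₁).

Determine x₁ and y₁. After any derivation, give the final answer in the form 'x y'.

[22; 5,1,1,10,1,1,5,44] for √492; ℓ=8 ⇒ convergent index 7
k=0  a_k=22  p_k/q_k = 22/1
…
k=2  a_k=1  p_k/q_k = 133/6
…
k=4  a_k=10  p_k/q_k = 2573/116
k=5  a_k=1  p_k/q_k = 2817/127
k=6  a_k=1  p_k/q_k = 5390/243
k=7  a_k=5  p_k/q_k = 29767/1342
→ (29767, 1342).  Check: 29767²=886074289, 492·1342²=886074288, difference 1.

29767 1342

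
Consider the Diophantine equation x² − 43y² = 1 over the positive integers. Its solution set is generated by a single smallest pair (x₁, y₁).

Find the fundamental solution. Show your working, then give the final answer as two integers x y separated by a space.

√43 = [6; 1,1,3,1,5,1,3,1,1,12, …], period ℓ=10 (even) → k=9
a_0=6:  p_0=6·1+0=6,  q_0=6·0+1=1
a_1=1:  p_1=1·6+1=7,  q_1=1·1+0=1
a_2=1:  p_2=1·7+6=13,  q_2=1·1+1=2
…
a_5=5:  p_5=5·59+46=341,  q_5=5·9+7=52
…
a_7=3:  p_7=3·400+341=1541,  q_7=3·61+52=235
a_8=1:  p_8=1·1541+400=1941,  q_8=1·235+61=296
a_9=1:  p_9=1·1941+1541=3482,  q_9=1·296+235=531
fundamental: x₁=3482, y₁=531  (since 12124324 − 43·281961 = 1)

3482 531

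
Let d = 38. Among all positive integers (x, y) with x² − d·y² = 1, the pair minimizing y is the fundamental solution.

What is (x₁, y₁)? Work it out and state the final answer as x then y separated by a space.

37 6

√38 → a₀=6, period (6,12); ℓ=2 even so k=1
i=0: a=6 ⇒ p=6, q=1
i=1: a=6 ⇒ p=37, q=6
fundamental: x₁=37, y₁=6  (since 1369 − 38·36 = 1)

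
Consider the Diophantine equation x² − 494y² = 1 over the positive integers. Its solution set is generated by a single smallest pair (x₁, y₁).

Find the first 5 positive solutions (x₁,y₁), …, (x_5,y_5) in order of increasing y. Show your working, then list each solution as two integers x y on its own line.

√494 = [22; 4,2,2,1,2,1,2,2,4,44, …], period ℓ=10 (even) → k=9
a_0=22:  p_0=22·1+0=22,  q_0=22·0+1=1
a_1=4:  p_1=4·22+1=89,  q_1=4·1+0=4
a_2=2:  p_2=2·89+22=200,  q_2=2·4+1=9
…
a_6=1:  p_6=1·1867+689=2556,  q_6=1·84+31=115
…
a_8=2:  p_8=2·6979+2556=16514,  q_8=2·314+115=743
a_9=4:  p_9=4·16514+6979=73035,  q_9=4·743+314=3286
→ (73035, 3286).  Check: 73035²=5334111225, 494·3286²=5334111224, difference 1.
(x_2, y_2) = (73035·73035 + 494·3286·3286, 73035·3286 + 3286·73035) = (10668222449, 479986020)
(x_3, y_3) = (73035·10668222449 + 494·3286·479986020, 73035·479986020 + 3286·10668222449) = (1558307253052395, 70111557938114)
(x_4, y_4) = (73035·1558307253052395 + 494·3286·70111557938114, 73035·70111557938114 + 3286·1558307253052395) = (227621940442695115201, 10241195267540325960)
(x_5, y_5) = (73035·227621940442695115201 + 494·3286·10241195267540325960, 73035·10241195267540325960 + 3286·227621940442695115201) = (33248736838906168224357675, 1495931392659503855039086)

73035 3286
10668222449 479986020
1558307253052395 70111557938114
227621940442695115201 10241195267540325960
33248736838906168224357675 1495931392659503855039086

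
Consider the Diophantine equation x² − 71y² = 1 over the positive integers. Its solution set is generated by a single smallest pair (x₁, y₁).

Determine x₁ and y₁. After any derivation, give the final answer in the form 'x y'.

3480 413

[8; 2,2,1,7,1,2,2,16] for √71; ℓ=8 ⇒ convergent index 7
i=0: a=8 ⇒ p=8, q=1
…
i=4: a=7 ⇒ p=455, q=54
…
i=6: a=2 ⇒ p=1483, q=176
i=7: a=2 ⇒ p=3480, q=413
(x₁, y₁) = (3480, 413);  3480² − 71·413² = 1 ✓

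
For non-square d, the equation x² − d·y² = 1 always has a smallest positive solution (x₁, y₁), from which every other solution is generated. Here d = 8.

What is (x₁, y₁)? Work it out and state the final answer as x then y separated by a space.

3 1

d=8: √d = [2; 1,4] (ℓ=2, even), read p_1/q_1
a_0=2:  p_0=2·1+0=2,  q_0=2·0+1=1
a_1=1:  p_1=1·2+1=3,  q_1=1·1+0=1
fundamental: x₁=3, y₁=1  (since 9 − 8·1 = 1)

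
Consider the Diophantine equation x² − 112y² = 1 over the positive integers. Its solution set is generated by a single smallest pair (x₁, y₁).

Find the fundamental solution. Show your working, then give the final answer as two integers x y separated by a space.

[10; 1,1,2,1,1,20] for √112; ℓ=6 ⇒ convergent index 5
i=0: a=10 ⇒ p=10, q=1
…
i=4: a=1 ⇒ p=74, q=7
i=5: a=1 ⇒ p=127, q=12
→ (127, 12).  Check: 127²=16129, 112·12²=16128, difference 1.

127 12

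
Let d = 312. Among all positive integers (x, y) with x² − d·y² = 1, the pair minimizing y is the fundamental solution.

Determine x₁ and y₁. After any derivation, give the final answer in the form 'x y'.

√312 → a₀=17, period (1,1,1,34); ℓ=4 even so k=3
a_0=17:  p_0=17·1+0=17,  q_0=17·0+1=1
a_1=1:  p_1=1·17+1=18,  q_1=1·1+0=1
a_2=1:  p_2=1·18+17=35,  q_2=1·1+1=2
a_3=1:  p_3=1·35+18=53,  q_3=1·2+1=3
(x₁, y₁) = (53, 3);  53² − 312·3² = 1 ✓

53 3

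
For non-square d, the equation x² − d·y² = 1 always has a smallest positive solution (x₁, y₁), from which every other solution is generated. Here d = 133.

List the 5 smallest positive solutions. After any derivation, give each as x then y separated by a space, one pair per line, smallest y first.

[11; 1,1,7,5,1,…,1,1,22] for √133; ℓ=16 ⇒ convergent index 15
a_0=11:  p_0=11·1+0=11,  q_0=11·0+1=1
…
a_2=1:  p_2=1·12+11=23,  q_2=1·1+1=2
a_3=7:  p_3=7·23+12=173,  q_3=7·2+1=15
a_4=5:  p_4=5·173+23=888,  q_4=5·15+2=77
…
a_7=1:  p_7=1·1949+1061=3010,  q_7=1·169+92=261
…
a_9=1:  p_9=1·7969+3010=10979,  q_9=1·691+261=952
…
a_14=1:  p_14=1·1210008+168583=1378591,  q_14=1·104921+14618=119539
a_15=1:  p_15=1·1378591+1210008=2588599,  q_15=1·119539+104921=224460
(x₁, y₁) = (2588599, 224460);  2588599² − 133·224460² = 1 ✓
(2588599+224460√133)^2 = 13401689565601 + 1162073863080√133
(2588599+224460√133)^3 = 69383200415647777399 + 6016286479789825380√133
(2588599+224460√133)^4 = 359210566425477440164982401 + 31147506330593762303822160√133
(2588599+224460√133)^5 = 1859704226076779569066850908714999 + 161256807479731348725343689282300√133

2588599 224460
13401689565601 1162073863080
69383200415647777399 6016286479789825380
359210566425477440164982401 31147506330593762303822160
1859704226076779569066850908714999 161256807479731348725343689282300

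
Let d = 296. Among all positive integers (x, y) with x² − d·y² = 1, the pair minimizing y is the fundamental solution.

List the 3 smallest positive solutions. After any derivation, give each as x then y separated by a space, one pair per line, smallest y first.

3699 215
27365201 1590570
202447753299 11767036645

√296 → a₀=17, period (4,1,7,1,4,34); ℓ=6 even so k=5
a_0=17:  p_0=17·1+0=17,  q_0=17·0+1=1
…
a_4=1:  p_4=1·671+86=757,  q_4=1·39+5=44
a_5=4:  p_5=4·757+671=3699,  q_5=4·44+39=215
→ (3699, 215).  Check: 3699²=13682601, 296·215²=13682600, difference 1.
k=2:  x_2 = 3699·3699+296·215·215 = 27365201,  y_2 = 3699·215+215·3699 = 1590570
k=3:  x_3 = 3699·27365201+296·215·1590570 = 202447753299,  y_3 = 3699·1590570+215·27365201 = 11767036645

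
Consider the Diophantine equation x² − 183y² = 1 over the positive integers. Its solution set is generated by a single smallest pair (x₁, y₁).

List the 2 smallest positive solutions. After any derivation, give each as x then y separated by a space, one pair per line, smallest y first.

487 36
474337 35064

√183 = [13; 1,1,8,1,1,26, …], period ℓ=6 (even) → k=5
step 0: (13, 1)  from 13·(1,0) + (0,1)
step 1: (14, 1)  from 1·(13,1) + (1,0)
…
step 4: (257, 19)  from 1·(230,17) + (27,2)
step 5: (487, 36)  from 1·(257,19) + (230,17)
→ (487, 36).  Check: 487²=237169, 183·36²=237168, difference 1.
k=2:  x_2 = 487·487+183·36·36 = 474337,  y_2 = 487·36+36·487 = 35064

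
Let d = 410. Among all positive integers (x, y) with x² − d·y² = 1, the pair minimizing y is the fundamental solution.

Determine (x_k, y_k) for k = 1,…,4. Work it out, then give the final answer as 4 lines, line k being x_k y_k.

81 4
13121 648
2125521 104972
344321281 17004816

√410 = [20; 4,40, …], period ℓ=2 (even) → k=1
k=0  a_k=20  p_k/q_k = 20/1
k=1  a_k=4  p_k/q_k = 81/4
(x₁, y₁) = (81, 4);  81² − 410·4² = 1 ✓
(81+4√410)^2 = 13121 + 648√410
(81+4√410)^3 = 2125521 + 104972√410
(81+4√410)^4 = 344321281 + 17004816√410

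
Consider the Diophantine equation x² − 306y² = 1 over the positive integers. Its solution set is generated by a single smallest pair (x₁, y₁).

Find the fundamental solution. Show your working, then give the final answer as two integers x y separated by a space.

√306 = [17; 2,34, …], period ℓ=2 (even) → k=1
a_0=17:  p_0=17·1+0=17,  q_0=17·0+1=1
a_1=2:  p_1=2·17+1=35,  q_1=2·1+0=2
fundamental: x₁=35, y₁=2  (since 1225 − 306·4 = 1)

35 2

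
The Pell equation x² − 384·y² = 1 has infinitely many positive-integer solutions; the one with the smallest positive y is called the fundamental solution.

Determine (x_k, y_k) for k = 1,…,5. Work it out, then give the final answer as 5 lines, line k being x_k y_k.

d=384: √d = [19; 1,1,2,9,2,1,1,38] (ℓ=8, even), read p_7/q_7
step 0: (19, 1)  from 19·(1,0) + (0,1)
step 1: (20, 1)  from 1·(19,1) + (1,0)
step 2: (39, 2)  from 1·(20,1) + (19,1)
step 3: (98, 5)  from 2·(39,2) + (20,1)
…
step 6: (2861, 146)  from 1·(1940,99) + (921,47)
step 7: (4801, 245)  from 1·(2861,146) + (1940,99)
fundamental: x₁=4801, y₁=245  (since 23049601 − 384·60025 = 1)
(4801+245√384)^2 = 46099201 + 2352490√384
(4801+245√384)^3 = 442644523201 + 22588608735√384
(4801+245√384)^4 = 4250272665676801 + 216895818720980√384
(4801+245√384)^5 = 40811117693184120001 + 2082633628770241225√384

4801 245
46099201 2352490
442644523201 22588608735
4250272665676801 216895818720980
40811117693184120001 2082633628770241225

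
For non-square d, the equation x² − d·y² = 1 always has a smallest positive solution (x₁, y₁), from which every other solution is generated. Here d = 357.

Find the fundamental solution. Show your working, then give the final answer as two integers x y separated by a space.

3401 180

√357 → a₀=18, period (1,8,2,8,1,36); ℓ=6 even so k=5
k=0  a_k=18  p_k/q_k = 18/1
…
k=2  a_k=8  p_k/q_k = 170/9
k=3  a_k=2  p_k/q_k = 359/19
k=4  a_k=8  p_k/q_k = 3042/161
k=5  a_k=1  p_k/q_k = 3401/180
→ (3401, 180).  Check: 3401²=11566801, 357·180²=11566800, difference 1.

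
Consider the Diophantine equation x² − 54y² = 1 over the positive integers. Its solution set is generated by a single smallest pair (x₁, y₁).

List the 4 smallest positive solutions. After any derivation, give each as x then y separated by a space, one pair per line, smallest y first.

[7; 2,1,6,1,2,14] for √54; ℓ=6 ⇒ convergent index 5
i=0: a=7 ⇒ p=7, q=1
i=1: a=2 ⇒ p=15, q=2
…
i=3: a=6 ⇒ p=147, q=20
i=4: a=1 ⇒ p=169, q=23
i=5: a=2 ⇒ p=485, q=66
→ (485, 66).  Check: 485²=235225, 54·66²=235224, difference 1.
n=2: (485,66)∘(485,66) = (485·485+54·66·66, 485·66+66·485) = (470449,64020)
n=3: (470449,64020)∘(485,66) = (485·470449+54·66·64020, 485·64020+66·470449) = (456335045,62099334)
n=4: (456335045,62099334)∘(485,66) = (485·456335045+54·66·62099334, 485·62099334+66·456335045) = (442644523201,60236289960)

485 66
470449 64020
456335045 62099334
442644523201 60236289960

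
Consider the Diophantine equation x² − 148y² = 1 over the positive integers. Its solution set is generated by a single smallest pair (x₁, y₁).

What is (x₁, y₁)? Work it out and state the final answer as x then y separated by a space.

73 6

d=148: √d = [12; 6,24] (ℓ=2, even), read p_1/q_1
i=0: a=12 ⇒ p=12, q=1
i=1: a=6 ⇒ p=73, q=6
(x₁, y₁) = (73, 6);  73² − 148·6² = 1 ✓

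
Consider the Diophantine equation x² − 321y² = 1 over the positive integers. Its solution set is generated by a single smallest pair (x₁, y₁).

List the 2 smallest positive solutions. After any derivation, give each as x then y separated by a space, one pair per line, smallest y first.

√321 = [17; 1,10,1,34, …], period ℓ=4 (even) → k=3
k=0  a_k=17  p_k/q_k = 17/1
k=1  a_k=1  p_k/q_k = 18/1
k=2  a_k=10  p_k/q_k = 197/11
k=3  a_k=1  p_k/q_k = 215/12
fundamental: x₁=215, y₁=12  (since 46225 − 321·144 = 1)
(215+12√321)^2 = 92449 + 5160√321

215 12
92449 5160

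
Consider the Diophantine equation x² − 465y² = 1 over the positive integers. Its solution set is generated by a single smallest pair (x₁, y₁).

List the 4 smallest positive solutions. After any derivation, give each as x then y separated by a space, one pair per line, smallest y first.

[21; 1,1,3,2,2,2,3,1,1,42] for √465; ℓ=10 ⇒ convergent index 9
a_0=21:  p_0=21·1+0=21,  q_0=21·0+1=1
…
a_2=1:  p_2=1·22+21=43,  q_2=1·1+1=2
…
a_6=2:  p_6=2·841+345=2027,  q_6=2·39+16=94
a_7=3:  p_7=3·2027+841=6922,  q_7=3·94+39=321
a_8=1:  p_8=1·6922+2027=8949,  q_8=1·321+94=415
a_9=1:  p_9=1·8949+6922=15871,  q_9=1·415+321=736
→ (15871, 736).  Check: 15871²=251888641, 465·736²=251888640, difference 1.
(x_2, y_2) = (15871·15871 + 465·736·736, 15871·736 + 736·15871) = (503777281, 23362112)
(x_3, y_3) = (15871·503777281 + 465·736·23362112, 15871·23362112 + 736·503777281) = (15990898437631, 741560158368)
(x_4, y_4) = (15871·15990898437631 + 465·736·741560158368, 15871·741560158368 + 736·15990898437631) = (507583097703505921, 23538602523554944)

15871 736
503777281 23362112
15990898437631 741560158368
507583097703505921 23538602523554944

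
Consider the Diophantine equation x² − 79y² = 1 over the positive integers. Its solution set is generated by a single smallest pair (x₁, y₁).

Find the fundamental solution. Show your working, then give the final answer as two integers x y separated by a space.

√79 → a₀=8, period (1,7,1,16); ℓ=4 even so k=3
step 0: (8, 1)  from 8·(1,0) + (0,1)
…
step 2: (71, 8)  from 7·(9,1) + (8,1)
step 3: (80, 9)  from 1·(71,8) + (9,1)
→ (80, 9).  Check: 80²=6400, 79·9²=6399, difference 1.

80 9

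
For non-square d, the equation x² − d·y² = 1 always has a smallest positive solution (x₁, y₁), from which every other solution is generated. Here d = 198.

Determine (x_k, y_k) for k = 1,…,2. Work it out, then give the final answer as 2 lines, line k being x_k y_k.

197 14
77617 5516

√198 = [14; 14,28, …], period ℓ=2 (even) → k=1
k=0  a_k=14  p_k/q_k = 14/1
k=1  a_k=14  p_k/q_k = 197/14
→ (197, 14).  Check: 197²=38809, 198·14²=38808, difference 1.
k=2:  x_2 = 197·197+198·14·14 = 77617,  y_2 = 197·14+14·197 = 5516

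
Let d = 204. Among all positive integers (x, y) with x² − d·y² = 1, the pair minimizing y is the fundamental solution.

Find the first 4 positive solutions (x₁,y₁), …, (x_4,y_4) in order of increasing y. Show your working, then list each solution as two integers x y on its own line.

4999 350
49980001 3499300
499700044999 34986001050
4996000999920001 349790034998600

√204 = [14; 3,1,1,6,1,1,3,28, …], period ℓ=8 (even) → k=7
a_0=14:  p_0=14·1+0=14,  q_0=14·0+1=1
a_1=3:  p_1=3·14+1=43,  q_1=3·1+0=3
…
a_4=6:  p_4=6·100+57=657,  q_4=6·7+4=46
a_5=1:  p_5=1·657+100=757,  q_5=1·46+7=53
a_6=1:  p_6=1·757+657=1414,  q_6=1·53+46=99
a_7=3:  p_7=3·1414+757=4999,  q_7=3·99+53=350
fundamental: x₁=4999, y₁=350  (since 24990001 − 204·122500 = 1)
k=2:  x_2 = 4999·4999+204·350·350 = 49980001,  y_2 = 4999·350+350·4999 = 3499300
k=3:  x_3 = 4999·49980001+204·350·3499300 = 499700044999,  y_3 = 4999·3499300+350·49980001 = 34986001050
k=4:  x_4 = 4999·499700044999+204·350·34986001050 = 4996000999920001,  y_4 = 4999·34986001050+350·499700044999 = 349790034998600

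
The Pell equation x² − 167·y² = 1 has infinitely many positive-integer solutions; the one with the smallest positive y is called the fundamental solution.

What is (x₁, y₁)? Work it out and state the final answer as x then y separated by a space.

168 13

[12; 1,11,1,24] for √167; ℓ=4 ⇒ convergent index 3
a_0=12:  p_0=12·1+0=12,  q_0=12·0+1=1
a_1=1:  p_1=1·12+1=13,  q_1=1·1+0=1
a_2=11:  p_2=11·13+12=155,  q_2=11·1+1=12
a_3=1:  p_3=1·155+13=168,  q_3=1·12+1=13
fundamental: x₁=168, y₁=13  (since 28224 − 167·169 = 1)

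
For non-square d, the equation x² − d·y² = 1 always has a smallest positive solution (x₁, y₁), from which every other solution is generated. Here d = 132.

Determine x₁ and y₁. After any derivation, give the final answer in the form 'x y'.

√132 → a₀=11, period (2,22); ℓ=2 even so k=1
step 0: (11, 1)  from 11·(1,0) + (0,1)
step 1: (23, 2)  from 2·(11,1) + (1,0)
fundamental: x₁=23, y₁=2  (since 529 − 132·4 = 1)

23 2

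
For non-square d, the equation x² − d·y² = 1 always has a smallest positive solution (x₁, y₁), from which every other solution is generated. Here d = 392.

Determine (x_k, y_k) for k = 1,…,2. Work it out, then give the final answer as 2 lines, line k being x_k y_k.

99 5
19601 990

√392 → a₀=19, period (1,3,1,38); ℓ=4 even so k=3
i=0: a=19 ⇒ p=19, q=1
i=1: a=1 ⇒ p=20, q=1
i=2: a=3 ⇒ p=79, q=4
i=3: a=1 ⇒ p=99, q=5
(x₁, y₁) = (99, 5);  99² − 392·5² = 1 ✓
n=2: (99,5)∘(99,5) = (99·99+392·5·5, 99·5+5·99) = (19601,990)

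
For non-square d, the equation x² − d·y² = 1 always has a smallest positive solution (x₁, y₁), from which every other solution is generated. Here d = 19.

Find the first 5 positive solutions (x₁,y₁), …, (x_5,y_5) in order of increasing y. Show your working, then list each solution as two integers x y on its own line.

d=19: √d = [4; 2,1,3,1,2,8] (ℓ=6, even), read p_5/q_5
step 0: (4, 1)  from 4·(1,0) + (0,1)
…
step 4: (61, 14)  from 1·(48,11) + (13,3)
step 5: (170, 39)  from 2·(61,14) + (48,11)
fundamental: x₁=170, y₁=39  (since 28900 − 19·1521 = 1)
k=2:  x_2 = 170·170+19·39·39 = 57799,  y_2 = 170·39+39·170 = 13260
k=3:  x_3 = 170·57799+19·39·13260 = 19651490,  y_3 = 170·13260+39·57799 = 4508361
k=4:  x_4 = 170·19651490+19·39·4508361 = 6681448801,  y_4 = 170·4508361+39·19651490 = 1532829480
k=5:  x_5 = 170·6681448801+19·39·1532829480 = 2271672940850,  y_5 = 170·1532829480+39·6681448801 = 521157514839

170 39
57799 13260
19651490 4508361
6681448801 1532829480
2271672940850 521157514839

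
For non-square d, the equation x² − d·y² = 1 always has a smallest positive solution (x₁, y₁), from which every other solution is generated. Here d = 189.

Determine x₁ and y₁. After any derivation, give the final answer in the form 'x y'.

d=189: √d = [13; 1,2,1,26] (ℓ=4, even), read p_3/q_3
i=0: a=13 ⇒ p=13, q=1
i=1: a=1 ⇒ p=14, q=1
i=2: a=2 ⇒ p=41, q=3
i=3: a=1 ⇒ p=55, q=4
fundamental: x₁=55, y₁=4  (since 3025 − 189·16 = 1)

55 4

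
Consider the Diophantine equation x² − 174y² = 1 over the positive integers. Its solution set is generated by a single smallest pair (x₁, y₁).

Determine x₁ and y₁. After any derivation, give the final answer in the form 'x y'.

1451 110

√174 → a₀=13, period (5,4,5,26); ℓ=4 even so k=3
a_0=13:  p_0=13·1+0=13,  q_0=13·0+1=1
…
a_2=4:  p_2=4·66+13=277,  q_2=4·5+1=21
a_3=5:  p_3=5·277+66=1451,  q_3=5·21+5=110
(x₁, y₁) = (1451, 110);  1451² − 174·110² = 1 ✓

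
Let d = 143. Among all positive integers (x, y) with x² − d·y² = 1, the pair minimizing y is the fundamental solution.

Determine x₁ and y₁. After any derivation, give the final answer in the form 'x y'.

12 1

√143 = [11; 1,22, …], period ℓ=2 (even) → k=1
step 0: (11, 1)  from 11·(1,0) + (0,1)
step 1: (12, 1)  from 1·(11,1) + (1,0)
→ (12, 1).  Check: 12²=144, 143·1²=143, difference 1.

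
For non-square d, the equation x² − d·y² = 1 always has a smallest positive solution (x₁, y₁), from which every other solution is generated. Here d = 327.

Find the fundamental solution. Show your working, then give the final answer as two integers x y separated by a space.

217 12

√327 → a₀=18, period (12,36); ℓ=2 even so k=1
step 0: (18, 1)  from 18·(1,0) + (0,1)
step 1: (217, 12)  from 12·(18,1) + (1,0)
→ (217, 12).  Check: 217²=47089, 327·12²=47088, difference 1.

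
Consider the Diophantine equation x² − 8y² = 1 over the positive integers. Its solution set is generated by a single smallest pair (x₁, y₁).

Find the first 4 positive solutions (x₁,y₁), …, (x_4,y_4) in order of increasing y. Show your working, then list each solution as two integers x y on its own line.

√8 = [2; 1,4, …], period ℓ=2 (even) → k=1
i=0: a=2 ⇒ p=2, q=1
i=1: a=1 ⇒ p=3, q=1
(x₁, y₁) = (3, 1);  3² − 8·1² = 1 ✓
n=2: (3,1)∘(3,1) = (3·3+8·1·1, 3·1+1·3) = (17,6)
n=3: (17,6)∘(3,1) = (3·17+8·1·6, 3·6+1·17) = (99,35)
n=4: (99,35)∘(3,1) = (3·99+8·1·35, 3·35+1·99) = (577,204)

3 1
17 6
99 35
577 204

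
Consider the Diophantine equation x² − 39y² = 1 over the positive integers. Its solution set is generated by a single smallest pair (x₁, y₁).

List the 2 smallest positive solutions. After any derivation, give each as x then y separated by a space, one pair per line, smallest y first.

25 4
1249 200

[6; 4,12] for √39; ℓ=2 ⇒ convergent index 1
i=0: a=6 ⇒ p=6, q=1
i=1: a=4 ⇒ p=25, q=4
(x₁, y₁) = (25, 4);  25² − 39·4² = 1 ✓
k=2:  x_2 = 25·25+39·4·4 = 1249,  y_2 = 25·4+4·25 = 200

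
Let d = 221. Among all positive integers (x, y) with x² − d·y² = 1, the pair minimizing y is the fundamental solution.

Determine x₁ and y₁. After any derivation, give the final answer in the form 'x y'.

1665 112

d=221: √d = [14; 1,6,2,6,1,28] (ℓ=6, even), read p_5/q_5
a_0=14:  p_0=14·1+0=14,  q_0=14·0+1=1
a_1=1:  p_1=1·14+1=15,  q_1=1·1+0=1
…
a_3=2:  p_3=2·104+15=223,  q_3=2·7+1=15
a_4=6:  p_4=6·223+104=1442,  q_4=6·15+7=97
a_5=1:  p_5=1·1442+223=1665,  q_5=1·97+15=112
fundamental: x₁=1665, y₁=112  (since 2772225 − 221·12544 = 1)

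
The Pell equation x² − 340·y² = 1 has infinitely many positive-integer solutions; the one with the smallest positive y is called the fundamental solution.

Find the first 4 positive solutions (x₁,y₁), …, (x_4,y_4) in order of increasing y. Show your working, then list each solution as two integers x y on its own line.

285769 15498
163327842721 8857695924
93348068572789129 5062509812995614
53351968415791425367681 2893416733491029538408

√340 → a₀=18, period (2,3,1,1,1,…,3,2,36); ℓ=14 even so k=13
i=0: a=18 ⇒ p=18, q=1
i=1: a=2 ⇒ p=37, q=2
…
i=4: a=1 ⇒ p=295, q=16
i=5: a=1 ⇒ p=461, q=25
…
i=11: a=1 ⇒ p=34813, q=1888
i=12: a=3 ⇒ p=125478, q=6805
i=13: a=2 ⇒ p=285769, q=15498
fundamental: x₁=285769, y₁=15498  (since 81663921361 − 340·240188004 = 1)
k=2:  x_2 = 285769·285769+340·15498·15498 = 163327842721,  y_2 = 285769·15498+15498·285769 = 8857695924
k=3:  x_3 = 285769·163327842721+340·15498·8857695924 = 93348068572789129,  y_3 = 285769·8857695924+15498·163327842721 = 5062509812995614
k=4:  x_4 = 285769·93348068572789129+340·15498·5062509812995614 = 53351968415791425367681,  y_4 = 285769·5062509812995614+15498·93348068572789129 = 2893416733491029538408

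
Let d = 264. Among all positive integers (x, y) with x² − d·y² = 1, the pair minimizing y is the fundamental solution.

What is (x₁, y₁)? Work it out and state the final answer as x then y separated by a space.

[16; 4,32] for √264; ℓ=2 ⇒ convergent index 1
k=0  a_k=16  p_k/q_k = 16/1
k=1  a_k=4  p_k/q_k = 65/4
(x₁, y₁) = (65, 4);  65² − 264·4² = 1 ✓

65 4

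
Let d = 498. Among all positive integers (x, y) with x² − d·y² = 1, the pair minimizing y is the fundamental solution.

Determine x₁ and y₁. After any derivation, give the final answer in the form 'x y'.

179777 8056

[22; 3,6,22,6,3,44] for √498; ℓ=6 ⇒ convergent index 5
k=0  a_k=22  p_k/q_k = 22/1
…
k=2  a_k=6  p_k/q_k = 424/19
…
k=4  a_k=6  p_k/q_k = 56794/2545
k=5  a_k=3  p_k/q_k = 179777/8056
→ (179777, 8056).  Check: 179777²=32319769729, 498·8056²=32319769728, difference 1.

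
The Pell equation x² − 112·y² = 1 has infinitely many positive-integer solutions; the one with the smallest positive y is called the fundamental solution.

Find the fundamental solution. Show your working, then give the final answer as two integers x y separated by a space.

127 12

d=112: √d = [10; 1,1,2,1,1,20] (ℓ=6, even), read p_5/q_5
k=0  a_k=10  p_k/q_k = 10/1
k=1  a_k=1  p_k/q_k = 11/1
…
k=3  a_k=2  p_k/q_k = 53/5
k=4  a_k=1  p_k/q_k = 74/7
k=5  a_k=1  p_k/q_k = 127/12
(x₁, y₁) = (127, 12);  127² − 112·12² = 1 ✓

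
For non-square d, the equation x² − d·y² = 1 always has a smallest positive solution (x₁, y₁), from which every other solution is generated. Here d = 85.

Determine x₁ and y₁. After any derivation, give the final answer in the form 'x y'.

d=85: √d = [9; 4,1,1,4,18] (ℓ=5, odd), read p_9/q_9
a_0=9:  p_0=9·1+0=9,  q_0=9·0+1=1
a_1=4:  p_1=4·9+1=37,  q_1=4·1+0=4
a_2=1:  p_2=1·37+9=46,  q_2=1·4+1=5
a_3=1:  p_3=1·46+37=83,  q_3=1·5+4=9
a_4=4:  p_4=4·83+46=378,  q_4=4·9+5=41
a_5=18:  p_5=18·378+83=6887,  q_5=18·41+9=747
a_6=4:  p_6=4·6887+378=27926,  q_6=4·747+41=3029
…
a_8=1:  p_8=1·34813+27926=62739,  q_8=1·3776+3029=6805
a_9=4:  p_9=4·62739+34813=285769,  q_9=4·6805+3776=30996
→ (285769, 30996).  Check: 285769²=81663921361, 85·30996²=81663921360, difference 1.

285769 30996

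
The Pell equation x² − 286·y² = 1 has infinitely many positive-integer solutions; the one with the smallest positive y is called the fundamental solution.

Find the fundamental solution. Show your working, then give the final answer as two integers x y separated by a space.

561835 33222

√286 → a₀=16, period (1,10,3,3,2,3,3,10,1,32); ℓ=10 even so k=9
k=0  a_k=16  p_k/q_k = 16/1
…
k=2  a_k=10  p_k/q_k = 186/11
…
k=4  a_k=3  p_k/q_k = 1911/113
k=5  a_k=2  p_k/q_k = 4397/260
…
k=8  a_k=10  p_k/q_k = 512132/30283
k=9  a_k=1  p_k/q_k = 561835/33222
(x₁, y₁) = (561835, 33222);  561835² − 286·33222² = 1 ✓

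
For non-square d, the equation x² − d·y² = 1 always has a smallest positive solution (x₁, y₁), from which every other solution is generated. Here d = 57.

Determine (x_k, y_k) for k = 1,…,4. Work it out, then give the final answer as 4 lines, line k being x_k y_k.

√57 = [7; 1,1,4,1,1,14, …], period ℓ=6 (even) → k=5
step 0: (7, 1)  from 7·(1,0) + (0,1)
step 1: (8, 1)  from 1·(7,1) + (1,0)
…
step 4: (83, 11)  from 1·(68,9) + (15,2)
step 5: (151, 20)  from 1·(83,11) + (68,9)
→ (151, 20).  Check: 151²=22801, 57·20²=22800, difference 1.
(151+20√57)^2 = 45601 + 6040√57
(151+20√57)^3 = 13771351 + 1824060√57
(151+20√57)^4 = 4158902401 + 550860080√57

151 20
45601 6040
13771351 1824060
4158902401 550860080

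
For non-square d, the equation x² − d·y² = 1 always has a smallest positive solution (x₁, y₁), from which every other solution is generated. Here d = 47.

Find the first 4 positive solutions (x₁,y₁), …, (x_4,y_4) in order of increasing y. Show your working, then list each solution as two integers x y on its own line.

48 7
4607 672
442224 64505
42448897 6191808

d=47: √d = [6; 1,5,1,12] (ℓ=4, even), read p_3/q_3
a_0=6:  p_0=6·1+0=6,  q_0=6·0+1=1
…
a_2=5:  p_2=5·7+6=41,  q_2=5·1+1=6
a_3=1:  p_3=1·41+7=48,  q_3=1·6+1=7
fundamental: x₁=48, y₁=7  (since 2304 − 47·49 = 1)
(x_2, y_2) = (48·48 + 47·7·7, 48·7 + 7·48) = (4607, 672)
(x_3, y_3) = (48·4607 + 47·7·672, 48·672 + 7·4607) = (442224, 64505)
(x_4, y_4) = (48·442224 + 47·7·64505, 48·64505 + 7·442224) = (42448897, 6191808)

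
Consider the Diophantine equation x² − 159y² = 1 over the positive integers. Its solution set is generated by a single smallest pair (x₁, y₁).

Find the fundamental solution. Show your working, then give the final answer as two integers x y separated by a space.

1324 105

[12; 1,1,1,1,3,1,1,1,1,24] for √159; ℓ=10 ⇒ convergent index 9
i=0: a=12 ⇒ p=12, q=1
i=1: a=1 ⇒ p=13, q=1
i=2: a=1 ⇒ p=25, q=2
i=3: a=1 ⇒ p=38, q=3
i=4: a=1 ⇒ p=63, q=5
i=5: a=3 ⇒ p=227, q=18
i=6: a=1 ⇒ p=290, q=23
…
i=8: a=1 ⇒ p=807, q=64
i=9: a=1 ⇒ p=1324, q=105
(x₁, y₁) = (1324, 105);  1324² − 159·105² = 1 ✓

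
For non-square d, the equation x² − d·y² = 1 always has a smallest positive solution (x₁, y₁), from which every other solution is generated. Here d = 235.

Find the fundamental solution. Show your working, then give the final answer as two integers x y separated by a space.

√235 → a₀=15, period (3,30); ℓ=2 even so k=1
a_0=15:  p_0=15·1+0=15,  q_0=15·0+1=1
a_1=3:  p_1=3·15+1=46,  q_1=3·1+0=3
→ (46, 3).  Check: 46²=2116, 235·3²=2115, difference 1.

46 3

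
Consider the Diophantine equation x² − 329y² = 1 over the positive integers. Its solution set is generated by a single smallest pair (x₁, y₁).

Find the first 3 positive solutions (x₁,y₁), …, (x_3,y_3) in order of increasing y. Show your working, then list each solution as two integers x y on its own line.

2376415 131016
11294696504449 622696775280
53681772387237964255 2959571914453911384

[18; 7,4,2,1,1,4,1,1,2,4,7,36] for √329; ℓ=12 ⇒ convergent index 11
k=0  a_k=18  p_k/q_k = 18/1
k=1  a_k=7  p_k/q_k = 127/7
k=2  a_k=4  p_k/q_k = 526/29
k=3  a_k=2  p_k/q_k = 1179/65
…
k=9  a_k=2  p_k/q_k = 74857/4127
k=10  a_k=4  p_k/q_k = 328794/18127
k=11  a_k=7  p_k/q_k = 2376415/131016
→ (2376415, 131016).  Check: 2376415²=5647348252225, 329·131016²=5647348252224, difference 1.
k=2:  x_2 = 2376415·2376415+329·131016·131016 = 11294696504449,  y_2 = 2376415·131016+131016·2376415 = 622696775280
k=3:  x_3 = 2376415·11294696504449+329·131016·622696775280 = 53681772387237964255,  y_3 = 2376415·622696775280+131016·11294696504449 = 2959571914453911384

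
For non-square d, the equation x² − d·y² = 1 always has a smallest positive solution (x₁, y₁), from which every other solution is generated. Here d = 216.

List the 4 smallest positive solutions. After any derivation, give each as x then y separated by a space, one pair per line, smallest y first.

√216 → a₀=14, period (1,2,3,2,1,28); ℓ=6 even so k=5
i=0: a=14 ⇒ p=14, q=1
i=1: a=1 ⇒ p=15, q=1
…
i=3: a=3 ⇒ p=147, q=10
i=4: a=2 ⇒ p=338, q=23
i=5: a=1 ⇒ p=485, q=33
(x₁, y₁) = (485, 33);  485² − 216·33² = 1 ✓
(485+33√216)^2 = 470449 + 32010√216
(485+33√216)^3 = 456335045 + 31049667√216
(485+33√216)^4 = 442644523201 + 30118144980√216

485 33
470449 32010
456335045 31049667
442644523201 30118144980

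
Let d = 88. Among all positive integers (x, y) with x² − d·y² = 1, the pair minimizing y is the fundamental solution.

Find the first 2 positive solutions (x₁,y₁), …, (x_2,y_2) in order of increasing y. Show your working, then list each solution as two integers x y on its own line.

197 21
77617 8274

[9; 2,1,1,1,2,18] for √88; ℓ=6 ⇒ convergent index 5
i=0: a=9 ⇒ p=9, q=1
…
i=2: a=1 ⇒ p=28, q=3
i=3: a=1 ⇒ p=47, q=5
i=4: a=1 ⇒ p=75, q=8
i=5: a=2 ⇒ p=197, q=21
(x₁, y₁) = (197, 21);  197² − 88·21² = 1 ✓
n=2: (197,21)∘(197,21) = (197·197+88·21·21, 197·21+21·197) = (77617,8274)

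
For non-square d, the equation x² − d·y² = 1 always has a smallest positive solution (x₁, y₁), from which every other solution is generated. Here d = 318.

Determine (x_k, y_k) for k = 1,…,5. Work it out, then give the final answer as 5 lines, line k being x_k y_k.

107 6
22897 1284
4899851 274770
1048545217 58799496
224383776587 12582817374

√318 = [17; 1,4,1,34, …], period ℓ=4 (even) → k=3
a_0=17:  p_0=17·1+0=17,  q_0=17·0+1=1
a_1=1:  p_1=1·17+1=18,  q_1=1·1+0=1
a_2=4:  p_2=4·18+17=89,  q_2=4·1+1=5
a_3=1:  p_3=1·89+18=107,  q_3=1·5+1=6
→ (107, 6).  Check: 107²=11449, 318·6²=11448, difference 1.
k=2:  x_2 = 107·107+318·6·6 = 22897,  y_2 = 107·6+6·107 = 1284
k=3:  x_3 = 107·22897+318·6·1284 = 4899851,  y_3 = 107·1284+6·22897 = 274770
k=4:  x_4 = 107·4899851+318·6·274770 = 1048545217,  y_4 = 107·274770+6·4899851 = 58799496
k=5:  x_5 = 107·1048545217+318·6·58799496 = 224383776587,  y_5 = 107·58799496+6·1048545217 = 12582817374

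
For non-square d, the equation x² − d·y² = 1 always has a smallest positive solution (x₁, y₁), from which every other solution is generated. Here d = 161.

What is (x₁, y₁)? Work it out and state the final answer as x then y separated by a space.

[12; 1,2,4,1,2,1,4,2,1,24] for √161; ℓ=10 ⇒ convergent index 9
k=0  a_k=12  p_k/q_k = 12/1
…
k=3  a_k=4  p_k/q_k = 165/13
k=4  a_k=1  p_k/q_k = 203/16
…
k=7  a_k=4  p_k/q_k = 3667/289
k=8  a_k=2  p_k/q_k = 8108/639
k=9  a_k=1  p_k/q_k = 11775/928
(x₁, y₁) = (11775, 928);  11775² − 161·928² = 1 ✓

11775 928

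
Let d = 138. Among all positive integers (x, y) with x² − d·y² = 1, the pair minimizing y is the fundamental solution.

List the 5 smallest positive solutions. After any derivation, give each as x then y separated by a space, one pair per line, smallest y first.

[11; 1,2,1,22] for √138; ℓ=4 ⇒ convergent index 3
k=0  a_k=11  p_k/q_k = 11/1
k=1  a_k=1  p_k/q_k = 12/1
k=2  a_k=2  p_k/q_k = 35/3
k=3  a_k=1  p_k/q_k = 47/4
(x₁, y₁) = (47, 4);  47² − 138·4² = 1 ✓
(47+4√138)^2 = 4417 + 376√138
(47+4√138)^3 = 415151 + 35340√138
(47+4√138)^4 = 39019777 + 3321584√138
(47+4√138)^5 = 3667443887 + 312193556√138

47 4
4417 376
415151 35340
39019777 3321584
3667443887 312193556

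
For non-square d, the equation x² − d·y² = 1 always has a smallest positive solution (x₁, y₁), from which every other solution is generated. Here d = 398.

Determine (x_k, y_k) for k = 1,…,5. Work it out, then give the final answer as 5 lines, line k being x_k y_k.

[19; 1,18,1,38] for √398; ℓ=4 ⇒ convergent index 3
a_0=19:  p_0=19·1+0=19,  q_0=19·0+1=1
a_1=1:  p_1=1·19+1=20,  q_1=1·1+0=1
a_2=18:  p_2=18·20+19=379,  q_2=18·1+1=19
a_3=1:  p_3=1·379+20=399,  q_3=1·19+1=20
(x₁, y₁) = (399, 20);  399² − 398·20² = 1 ✓
n=2: (399,20)∘(399,20) = (399·399+398·20·20, 399·20+20·399) = (318401,15960)
n=3: (318401,15960)∘(399,20) = (399·318401+398·20·15960, 399·15960+20·318401) = (254083599,12736060)
n=4: (254083599,12736060)∘(399,20) = (399·254083599+398·20·12736060, 399·12736060+20·254083599) = (202758393601,10163359920)
n=5: (202758393601,10163359920)∘(399,20) = (399·202758393601+398·20·10163359920, 399·10163359920+20·202758393601) = (161800944009999,8110348480100)

399 20
318401 15960
254083599 12736060
202758393601 10163359920
161800944009999 8110348480100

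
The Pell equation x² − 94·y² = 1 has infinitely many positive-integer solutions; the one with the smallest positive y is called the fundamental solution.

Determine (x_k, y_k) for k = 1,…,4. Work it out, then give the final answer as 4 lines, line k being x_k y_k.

2143295 221064
9187426914049 947610731760
39382732335491159615 4062018686654877336
168817626601983862467148801 17412208682026983028992480

√94 → a₀=9, period (1,2,3,1,1,…,2,1,18); ℓ=16 even so k=15
step 0: (9, 1)  from 9·(1,0) + (0,1)
…
step 3: (97, 10)  from 3·(29,3) + (10,1)
…
step 7: (1464, 151)  from 1·(1241,128) + (223,23)
…
step 9: (14417, 1487)  from 1·(12953,1336) + (1464,151)
…
step 12: (184493, 19029)  from 1·(99455,10258) + (85038,8771)
step 13: (652934, 67345)  from 3·(184493,19029) + (99455,10258)
step 14: (1490361, 153719)  from 2·(652934,67345) + (184493,19029)
step 15: (2143295, 221064)  from 1·(1490361,153719) + (652934,67345)
→ (2143295, 221064).  Check: 2143295²=4593713457025, 94·221064²=4593713457024, difference 1.
(x_2, y_2) = (2143295·2143295 + 94·221064·221064, 2143295·221064 + 221064·2143295) = (9187426914049, 947610731760)
(x_3, y_3) = (2143295·9187426914049 + 94·221064·947610731760, 2143295·947610731760 + 221064·9187426914049) = (39382732335491159615, 4062018686654877336)
(x_4, y_4) = (2143295·39382732335491159615 + 94·221064·4062018686654877336, 2143295·4062018686654877336 + 221064·39382732335491159615) = (168817626601983862467148801, 17412208682026983028992480)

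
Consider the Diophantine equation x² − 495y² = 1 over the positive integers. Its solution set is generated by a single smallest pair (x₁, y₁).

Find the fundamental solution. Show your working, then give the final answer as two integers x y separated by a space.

√495 = [22; 4,44, …], period ℓ=2 (even) → k=1
step 0: (22, 1)  from 22·(1,0) + (0,1)
step 1: (89, 4)  from 4·(22,1) + (1,0)
→ (89, 4).  Check: 89²=7921, 495·4²=7920, difference 1.

89 4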